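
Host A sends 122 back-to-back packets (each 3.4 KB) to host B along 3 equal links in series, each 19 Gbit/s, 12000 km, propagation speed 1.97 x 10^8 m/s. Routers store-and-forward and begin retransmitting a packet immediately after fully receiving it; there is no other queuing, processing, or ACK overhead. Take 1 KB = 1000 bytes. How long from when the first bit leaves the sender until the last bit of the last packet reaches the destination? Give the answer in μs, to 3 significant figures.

183000 μs

Per-hop transmission t_tx = L/R = 27200/19000000000 = 1.43158 μs.
Per-hop propagation t_prop = 12000000/197000000 = 60913.7 μs.
Pipeline fill: first packet needs 3·t_tx to clear all hops; remaining 121 packets each add one t_tx.
Total = (3+122-1)·t_tx + 3·t_prop = 124·1.43158 + 3·60913.7 = 183000 μs.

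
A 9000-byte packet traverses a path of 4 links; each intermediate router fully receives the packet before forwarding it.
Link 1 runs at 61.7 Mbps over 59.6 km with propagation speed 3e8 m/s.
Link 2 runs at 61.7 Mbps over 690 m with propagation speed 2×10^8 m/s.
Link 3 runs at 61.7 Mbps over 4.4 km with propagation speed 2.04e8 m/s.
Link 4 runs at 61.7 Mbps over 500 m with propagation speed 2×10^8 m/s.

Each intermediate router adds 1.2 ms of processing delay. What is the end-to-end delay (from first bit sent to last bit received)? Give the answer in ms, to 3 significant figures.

8.49 ms

L = 9000 × 8 = 72000 bits.
Transmission delay per hop = L/R = 72000/61700000 = 1.16694 ms; 4 hops → 4.66775 ms.
Propagation delays (d/s per hop): 0.198667, 0.00345, 0.0215686, 0.0025 ms; sum = 0.226185 ms.
Processing at 3 router(s): 3 × 1.2 ms = 3.6 ms.
End-to-end = 8.49 ms.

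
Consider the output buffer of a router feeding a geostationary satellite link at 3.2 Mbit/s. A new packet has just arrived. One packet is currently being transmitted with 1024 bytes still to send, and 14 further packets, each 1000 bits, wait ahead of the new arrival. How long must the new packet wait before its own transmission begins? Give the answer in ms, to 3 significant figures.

Each queued packet: L/R = 1000/3200000 = 0.3125 ms.
14 queued → 4.375 ms.
Plus remaining 8192 bits of current packet: 2.56 ms.
Queuing delay = 6.94 ms.

6.94 ms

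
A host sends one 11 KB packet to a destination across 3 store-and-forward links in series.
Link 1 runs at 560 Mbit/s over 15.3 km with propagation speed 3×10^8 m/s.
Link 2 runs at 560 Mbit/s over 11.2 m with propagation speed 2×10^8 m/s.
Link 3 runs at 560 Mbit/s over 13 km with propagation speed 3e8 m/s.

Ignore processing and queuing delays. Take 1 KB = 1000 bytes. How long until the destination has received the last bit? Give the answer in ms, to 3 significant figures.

0.566 ms

L = 88000 bits.
Transmission delay per hop = L/R = 88000/560000000 = 0.157143 ms; 3 hops → 0.471429 ms.
Propagation delays (d/s per hop): 0.051, 5.6e-05, 0.0433333 ms; sum = 0.0943893 ms.
End-to-end = 0.566 ms.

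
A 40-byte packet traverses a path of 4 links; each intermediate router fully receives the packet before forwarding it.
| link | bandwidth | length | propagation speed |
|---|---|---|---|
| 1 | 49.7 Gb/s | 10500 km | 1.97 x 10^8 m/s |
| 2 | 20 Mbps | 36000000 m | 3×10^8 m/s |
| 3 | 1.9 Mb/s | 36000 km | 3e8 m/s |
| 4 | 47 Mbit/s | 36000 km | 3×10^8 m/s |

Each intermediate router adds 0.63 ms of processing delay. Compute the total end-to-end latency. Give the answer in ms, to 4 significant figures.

415.4 ms

L = 40 × 8 = 320 bits.
Transmission delays (L/R per hop): 6.43863e-06, 0.016, 0.168421, 0.00680851 ms; sum = 0.191236 ms.
Propagation delays (d/s per hop): 53.2995, 120, 120, 120 ms; sum = 413.299 ms.
Processing at 3 router(s): 3 × 0.63 ms = 1.89 ms.
End-to-end = 415.4 ms.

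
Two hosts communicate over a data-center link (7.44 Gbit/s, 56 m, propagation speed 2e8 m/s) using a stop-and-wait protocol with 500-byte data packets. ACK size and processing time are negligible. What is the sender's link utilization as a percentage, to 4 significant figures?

48.98 %

t_tx = L/R = 4000/7440000000 = 5.37634e-07 s.
t_prop = 56/200000000 = 2.8e-07 s; RTT = 5.6e-07 s.
Cycle = t_tx + RTT = 1.09763e-06 s.
Utilization = t_tx / cycle = 5.37634e-07/1.09763e-06 = 48.98 %.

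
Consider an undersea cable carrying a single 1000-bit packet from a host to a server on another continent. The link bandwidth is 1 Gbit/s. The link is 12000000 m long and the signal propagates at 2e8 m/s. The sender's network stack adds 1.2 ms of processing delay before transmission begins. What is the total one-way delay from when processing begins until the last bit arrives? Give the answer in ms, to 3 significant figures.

61.2 ms

Transmission delay = L/R = 1000 / 1000000000 = 0.001 ms.
Propagation delay = d/s = 12000000 m / 200000000 m/s = 60 ms.
Plus processing delay 1.2 ms = 1.2 ms.
Total = 61.2 ms.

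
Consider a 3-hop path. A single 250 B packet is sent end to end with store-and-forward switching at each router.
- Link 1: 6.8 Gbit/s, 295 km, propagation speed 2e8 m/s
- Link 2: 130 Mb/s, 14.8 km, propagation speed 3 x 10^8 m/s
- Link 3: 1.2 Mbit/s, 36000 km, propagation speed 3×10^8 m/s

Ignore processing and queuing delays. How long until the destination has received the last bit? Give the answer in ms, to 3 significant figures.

123 ms

L = 250 × 8 = 2000 bits.
Transmission delays (L/R per hop): 0.000294118, 0.0153846, 1.66667 ms; sum = 1.68235 ms.
Propagation delays (d/s per hop): 1.475, 0.0493333, 120 ms; sum = 121.524 ms.
End-to-end = 123 ms.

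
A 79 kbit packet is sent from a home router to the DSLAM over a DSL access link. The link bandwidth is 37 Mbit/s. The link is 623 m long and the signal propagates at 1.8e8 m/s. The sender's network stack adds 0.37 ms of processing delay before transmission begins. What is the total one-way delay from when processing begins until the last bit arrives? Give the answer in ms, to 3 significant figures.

2.51 ms

L = 79000 bits.
Transmission delay = L/R = 79000 / 37000000 = 2.13514 ms.
Propagation delay = d/s = 623 m / 180000000 m/s = 0.00346111 ms.
Plus processing delay 0.37 ms = 0.37 ms.
Total = 2.51 ms.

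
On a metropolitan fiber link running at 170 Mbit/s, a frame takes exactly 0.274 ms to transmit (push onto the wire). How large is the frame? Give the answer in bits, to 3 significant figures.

46600 bits

L = R × t_tx = 170000000 b/s × 0.000274 s = 46580 bits.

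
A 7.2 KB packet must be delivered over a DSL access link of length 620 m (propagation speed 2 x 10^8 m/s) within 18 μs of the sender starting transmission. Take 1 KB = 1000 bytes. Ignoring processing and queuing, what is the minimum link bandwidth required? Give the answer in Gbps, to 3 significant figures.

L = 57600 bits.
Propagation delay = 620 / 200000000 = 3.1 μs.
Transmission budget = 18 − 3.1 = 14.9 μs.
R ≥ L / t_tx = 57600 bits / 1.49e-05 s = 3.87 Gbps.

3.87 Gbps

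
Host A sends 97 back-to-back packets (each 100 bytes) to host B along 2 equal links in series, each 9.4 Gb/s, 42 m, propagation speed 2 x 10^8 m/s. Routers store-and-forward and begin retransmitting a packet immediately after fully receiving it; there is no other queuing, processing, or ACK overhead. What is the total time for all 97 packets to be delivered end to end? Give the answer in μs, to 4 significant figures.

Per-hop transmission t_tx = L/R = 800/9400000000 = 0.0851064 μs.
Per-hop propagation t_prop = 42/200000000 = 0.21 μs.
Pipeline fill: first packet needs 2·t_tx to clear all hops; remaining 96 packets each add one t_tx.
Total = (2+97-1)·t_tx + 2·t_prop = 98·0.0851064 + 2·0.21 = 8.760 μs.

8.760 μs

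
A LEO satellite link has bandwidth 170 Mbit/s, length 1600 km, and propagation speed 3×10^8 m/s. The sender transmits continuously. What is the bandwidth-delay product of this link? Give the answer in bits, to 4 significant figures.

Propagation delay = 1600000 / 300000000 = 0.00533333 s.
BDP = R × t_prop = 170000000 × 0.00533333 = 906667 bits.

906700 bits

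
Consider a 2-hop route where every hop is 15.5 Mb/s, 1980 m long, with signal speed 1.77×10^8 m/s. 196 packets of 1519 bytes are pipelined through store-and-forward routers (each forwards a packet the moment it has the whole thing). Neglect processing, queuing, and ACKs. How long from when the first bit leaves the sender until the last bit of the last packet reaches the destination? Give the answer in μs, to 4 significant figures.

154500 μs

Per-hop transmission t_tx = L/R = 12152/15500000 = 784 μs.
Per-hop propagation t_prop = 1980/177000000 = 11.1864 μs.
Pipeline fill: first packet needs 2·t_tx to clear all hops; remaining 195 packets each add one t_tx.
Total = (2+196-1)·t_tx + 2·t_prop = 197·784 + 2·11.1864 = 154500 μs.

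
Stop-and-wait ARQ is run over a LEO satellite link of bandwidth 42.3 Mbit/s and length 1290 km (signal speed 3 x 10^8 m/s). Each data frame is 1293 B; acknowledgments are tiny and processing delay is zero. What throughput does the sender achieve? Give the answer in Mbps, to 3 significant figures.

1.17 Mbps

t_tx = L/R = 10344/42300000 = 0.000244539 s.
t_prop = 1290000/300000000 = 0.0043 s; RTT = 0.0086 s.
Cycle = t_tx + RTT = 0.00884454 s.
Throughput = L / cycle = 10344 / 0.00884454 = 1.17 Mbps.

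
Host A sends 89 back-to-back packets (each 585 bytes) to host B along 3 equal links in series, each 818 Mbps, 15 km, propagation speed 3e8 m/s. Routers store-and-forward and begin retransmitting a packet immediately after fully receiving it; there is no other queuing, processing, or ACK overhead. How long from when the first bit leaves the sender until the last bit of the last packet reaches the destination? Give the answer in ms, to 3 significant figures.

0.671 ms

Per-hop transmission t_tx = L/R = 4680/818000000 = 0.00572127 ms.
Per-hop propagation t_prop = 15000/300000000 = 0.05 ms.
Pipeline fill: first packet needs 3·t_tx to clear all hops; remaining 88 packets each add one t_tx.
Total = (3+89-1)·t_tx + 3·t_prop = 91·0.00572127 + 3·0.05 = 0.671 ms.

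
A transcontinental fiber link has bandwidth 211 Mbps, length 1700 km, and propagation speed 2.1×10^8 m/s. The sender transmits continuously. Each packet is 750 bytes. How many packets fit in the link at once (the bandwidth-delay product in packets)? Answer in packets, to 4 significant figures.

284.7 packets

Propagation delay = 1700000 / 210000000 = 0.00809524 s.
BDP = R × t_prop = 211000000 × 0.00809524 = 1708100 bits.
In packets of 6000 bits: 284.7 packets.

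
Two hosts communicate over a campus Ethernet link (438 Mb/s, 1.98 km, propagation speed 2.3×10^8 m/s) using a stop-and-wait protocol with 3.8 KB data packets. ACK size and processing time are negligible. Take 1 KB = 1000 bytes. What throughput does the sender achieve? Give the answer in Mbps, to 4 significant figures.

350.9 Mbps

t_tx = L/R = 30400/438000000 = 6.94064e-05 s.
t_prop = 1980/2.3e+08 = 8.6087e-06 s; RTT = 1.72174e-05 s.
Cycle = t_tx + RTT = 8.66238e-05 s.
Throughput = L / cycle = 30400 / 8.66238e-05 = 350.9 Mbps.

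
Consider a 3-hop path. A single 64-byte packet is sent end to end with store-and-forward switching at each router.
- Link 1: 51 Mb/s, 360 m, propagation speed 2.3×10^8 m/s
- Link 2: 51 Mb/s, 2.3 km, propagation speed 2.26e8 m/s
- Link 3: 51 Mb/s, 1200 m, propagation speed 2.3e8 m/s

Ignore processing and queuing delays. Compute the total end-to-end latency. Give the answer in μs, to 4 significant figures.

L = 64 × 8 = 512 bits.
Transmission delay per hop = L/R = 512/51000000 = 10.0392 μs; 3 hops → 30.1176 μs.
Propagation delays (d/s per hop): 1.56522, 10.177, 5.21739 μs; sum = 16.9596 μs.
End-to-end = 47.08 μs.

47.08 μs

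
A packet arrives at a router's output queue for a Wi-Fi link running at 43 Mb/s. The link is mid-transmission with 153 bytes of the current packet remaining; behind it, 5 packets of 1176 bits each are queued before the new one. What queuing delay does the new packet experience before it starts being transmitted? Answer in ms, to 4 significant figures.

Each queued packet: L/R = 1176/43000000 = 0.0273488 ms.
5 queued → 0.136744 ms.
Plus remaining 1224 bits of current packet: 0.0284651 ms.
Queuing delay = 0.1652 ms.

0.1652 ms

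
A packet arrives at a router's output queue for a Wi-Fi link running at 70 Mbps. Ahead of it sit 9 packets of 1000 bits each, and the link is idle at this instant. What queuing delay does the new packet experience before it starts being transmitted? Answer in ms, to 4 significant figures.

Each queued packet: L/R = 1000/70000000 = 0.0142857 ms.
9 queued → 0.128571 ms.
Queuing delay = 0.1286 ms.

0.1286 ms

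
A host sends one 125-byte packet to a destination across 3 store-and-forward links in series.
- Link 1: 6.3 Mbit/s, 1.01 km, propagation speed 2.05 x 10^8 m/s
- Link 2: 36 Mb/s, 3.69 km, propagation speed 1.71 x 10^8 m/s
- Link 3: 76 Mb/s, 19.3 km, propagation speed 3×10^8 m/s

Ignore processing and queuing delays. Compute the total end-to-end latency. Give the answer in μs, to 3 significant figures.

L = 125 × 8 = 1000 bits.
Transmission delays (L/R per hop): 158.73, 27.7778, 13.1579 μs; sum = 199.666 μs.
Propagation delays (d/s per hop): 4.92683, 21.5789, 64.3333 μs; sum = 90.8391 μs.
End-to-end = 291 μs.

291 μs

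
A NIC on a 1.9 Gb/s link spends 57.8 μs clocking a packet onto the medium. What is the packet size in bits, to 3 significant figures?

110000 bits

L = R × t_tx = 1900000000 b/s × 5.78e-05 s = 109820 bits.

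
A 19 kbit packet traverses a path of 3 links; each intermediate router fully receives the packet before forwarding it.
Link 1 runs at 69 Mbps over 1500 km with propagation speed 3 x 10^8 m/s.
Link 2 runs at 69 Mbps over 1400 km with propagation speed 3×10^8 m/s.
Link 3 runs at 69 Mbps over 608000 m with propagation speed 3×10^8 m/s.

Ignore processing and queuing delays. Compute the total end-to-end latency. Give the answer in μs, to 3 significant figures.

L = 19000 bits.
Transmission delay per hop = L/R = 19000/69000000 = 275.362 μs; 3 hops → 826.087 μs.
Propagation delays (d/s per hop): 5000, 4666.67, 2026.67 μs; sum = 11693.3 μs.
End-to-end = 12500 μs.

12500 μs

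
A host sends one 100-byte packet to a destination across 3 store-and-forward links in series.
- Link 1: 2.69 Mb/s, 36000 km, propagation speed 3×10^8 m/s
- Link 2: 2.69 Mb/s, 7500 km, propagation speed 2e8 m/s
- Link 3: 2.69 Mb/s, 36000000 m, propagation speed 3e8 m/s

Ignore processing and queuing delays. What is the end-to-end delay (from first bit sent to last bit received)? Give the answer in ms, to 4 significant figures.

278.4 ms

L = 100 × 8 = 800 bits.
Transmission delay per hop = L/R = 800/2690000 = 0.297398 ms; 3 hops → 0.892193 ms.
Propagation delays (d/s per hop): 120, 37.5, 120 ms; sum = 277.5 ms.
End-to-end = 278.4 ms.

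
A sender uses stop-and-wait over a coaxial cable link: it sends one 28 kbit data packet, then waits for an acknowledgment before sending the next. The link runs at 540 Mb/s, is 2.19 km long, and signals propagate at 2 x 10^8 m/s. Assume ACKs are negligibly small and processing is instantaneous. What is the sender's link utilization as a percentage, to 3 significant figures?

70.3 %

t_tx = L/R = 28000/540000000 = 5.18519e-05 s.
t_prop = 2190/200000000 = 1.095e-05 s; RTT = 2.19e-05 s.
Cycle = t_tx + RTT = 7.37519e-05 s.
Utilization = t_tx / cycle = 5.18519e-05/7.37519e-05 = 70.3 %.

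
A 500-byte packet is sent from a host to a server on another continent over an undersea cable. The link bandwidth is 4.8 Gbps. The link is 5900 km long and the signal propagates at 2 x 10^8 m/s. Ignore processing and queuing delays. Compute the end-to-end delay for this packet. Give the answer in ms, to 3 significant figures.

29.5 ms

L = 500 × 8 = 4000 bits.
Transmission delay = L/R = 4000 / 4800000000 = 0.000833333 ms.
Propagation delay = d/s = 5900000 m / 200000000 m/s = 29.5 ms.
Total = 29.5 ms.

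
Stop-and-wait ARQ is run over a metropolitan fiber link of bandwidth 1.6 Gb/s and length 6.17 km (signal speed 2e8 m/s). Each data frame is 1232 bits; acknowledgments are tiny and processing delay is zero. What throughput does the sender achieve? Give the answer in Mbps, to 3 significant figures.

19.7 Mbps

t_tx = L/R = 1232/1600000000 = 7.7e-07 s.
t_prop = 6170/200000000 = 3.085e-05 s; RTT = 6.17e-05 s.
Cycle = t_tx + RTT = 6.247e-05 s.
Throughput = L / cycle = 1232 / 6.247e-05 = 19.7 Mbps.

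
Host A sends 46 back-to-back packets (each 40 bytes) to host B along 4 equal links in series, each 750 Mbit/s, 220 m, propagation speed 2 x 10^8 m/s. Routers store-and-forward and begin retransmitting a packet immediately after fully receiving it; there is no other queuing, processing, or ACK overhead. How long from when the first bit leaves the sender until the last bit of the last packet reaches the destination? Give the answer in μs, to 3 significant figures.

Per-hop transmission t_tx = L/R = 320/750000000 = 0.426667 μs.
Per-hop propagation t_prop = 220/200000000 = 1.1 μs.
Pipeline fill: first packet needs 4·t_tx to clear all hops; remaining 45 packets each add one t_tx.
Total = (4+46-1)·t_tx + 4·t_prop = 49·0.426667 + 4·1.1 = 25.3 μs.

25.3 μs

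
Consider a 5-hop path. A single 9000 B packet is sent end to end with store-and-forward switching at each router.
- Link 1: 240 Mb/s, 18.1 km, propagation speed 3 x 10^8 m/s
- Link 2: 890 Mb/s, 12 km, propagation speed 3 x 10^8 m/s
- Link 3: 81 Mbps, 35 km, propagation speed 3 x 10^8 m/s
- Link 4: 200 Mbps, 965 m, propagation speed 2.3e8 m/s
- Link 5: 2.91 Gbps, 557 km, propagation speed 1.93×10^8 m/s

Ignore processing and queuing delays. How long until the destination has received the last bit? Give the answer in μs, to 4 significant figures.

L = 9000 × 8 = 72000 bits.
Transmission delays (L/R per hop): 300, 80.8989, 888.889, 360, 24.7423 μs; sum = 1654.53 μs.
Propagation delays (d/s per hop): 60.3333, 40, 116.667, 4.19565, 2886.01 μs; sum = 3107.21 μs.
End-to-end = 4762 μs.

4762 μs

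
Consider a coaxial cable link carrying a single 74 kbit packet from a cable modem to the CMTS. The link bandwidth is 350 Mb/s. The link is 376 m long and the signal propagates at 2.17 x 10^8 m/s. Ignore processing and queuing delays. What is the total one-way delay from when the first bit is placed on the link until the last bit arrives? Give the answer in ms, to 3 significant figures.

L = 74000 bits.
Transmission delay = L/R = 74000 / 350000000 = 0.211429 ms.
Propagation delay = d/s = 376 m / 217000000 m/s = 0.00173272 ms.
Total = 0.213 ms.

0.213 ms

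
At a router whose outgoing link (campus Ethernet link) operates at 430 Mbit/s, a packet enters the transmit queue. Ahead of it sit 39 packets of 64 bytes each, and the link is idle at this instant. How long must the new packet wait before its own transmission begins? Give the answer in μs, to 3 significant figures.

Each queued packet: L/R = 512/430000000 = 1.1907 μs.
39 queued → 46.4372 μs.
Queuing delay = 46.4 μs.

46.4 μs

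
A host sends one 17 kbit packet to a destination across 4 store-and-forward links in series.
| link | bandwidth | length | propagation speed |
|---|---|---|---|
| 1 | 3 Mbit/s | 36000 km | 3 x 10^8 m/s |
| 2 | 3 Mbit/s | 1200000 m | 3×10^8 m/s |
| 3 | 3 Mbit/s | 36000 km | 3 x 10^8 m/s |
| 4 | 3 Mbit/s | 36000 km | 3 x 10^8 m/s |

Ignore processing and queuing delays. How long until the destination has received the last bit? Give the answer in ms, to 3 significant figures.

L = 17000 bits.
Transmission delay per hop = L/R = 17000/3000000 = 5.66667 ms; 4 hops → 22.6667 ms.
Propagation delays (d/s per hop): 120, 4, 120, 120 ms; sum = 364 ms.
End-to-end = 387 ms.

387 ms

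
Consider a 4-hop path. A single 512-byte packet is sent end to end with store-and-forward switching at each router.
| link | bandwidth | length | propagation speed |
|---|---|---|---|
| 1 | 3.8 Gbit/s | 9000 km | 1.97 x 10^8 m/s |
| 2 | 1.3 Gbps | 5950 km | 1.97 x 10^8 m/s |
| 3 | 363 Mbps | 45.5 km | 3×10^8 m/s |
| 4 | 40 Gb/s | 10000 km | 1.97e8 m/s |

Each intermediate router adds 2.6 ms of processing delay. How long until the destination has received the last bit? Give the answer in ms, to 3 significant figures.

135 ms

L = 512 × 8 = 4096 bits.
Transmission delays (L/R per hop): 0.00107789, 0.00315077, 0.0112837, 0.0001024 ms; sum = 0.0156148 ms.
Propagation delays (d/s per hop): 45.6853, 30.203, 0.151667, 50.7614 ms; sum = 126.801 ms.
Processing at 3 router(s): 3 × 2.6 ms = 7.8 ms.
End-to-end = 135 ms.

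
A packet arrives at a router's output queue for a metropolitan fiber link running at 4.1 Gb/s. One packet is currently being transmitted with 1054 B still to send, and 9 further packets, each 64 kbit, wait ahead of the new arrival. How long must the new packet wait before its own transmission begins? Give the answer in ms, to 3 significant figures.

0.143 ms

Each queued packet: L/R = 64000/4.1e+09 = 0.0156098 ms.
9 queued → 0.140488 ms.
Plus remaining 8432 bits of current packet: 0.00205659 ms.
Queuing delay = 0.143 ms.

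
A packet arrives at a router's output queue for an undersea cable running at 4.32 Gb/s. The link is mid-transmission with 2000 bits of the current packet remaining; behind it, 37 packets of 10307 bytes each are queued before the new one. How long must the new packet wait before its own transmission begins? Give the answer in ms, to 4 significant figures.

0.7067 ms

Each queued packet: L/R = 82456/4320000000 = 0.019087 ms.
37 queued → 0.70622 ms.
Plus remaining 2000 bits of current packet: 0.000462963 ms.
Queuing delay = 0.7067 ms.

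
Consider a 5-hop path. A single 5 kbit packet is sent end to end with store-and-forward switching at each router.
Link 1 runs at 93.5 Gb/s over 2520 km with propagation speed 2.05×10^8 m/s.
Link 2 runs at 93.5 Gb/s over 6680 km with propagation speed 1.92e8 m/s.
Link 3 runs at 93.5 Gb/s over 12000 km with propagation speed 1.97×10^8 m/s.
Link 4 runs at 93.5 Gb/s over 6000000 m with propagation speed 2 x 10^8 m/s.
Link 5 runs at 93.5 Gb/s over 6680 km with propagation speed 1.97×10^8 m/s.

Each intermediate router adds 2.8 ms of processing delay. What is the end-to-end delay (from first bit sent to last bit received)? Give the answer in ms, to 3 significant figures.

183 ms

L = 5000 bits.
Transmission delay per hop = L/R = 5000/93500000000 = 5.34759e-05 ms; 5 hops → 0.00026738 ms.
Propagation delays (d/s per hop): 12.2927, 34.7917, 60.9137, 30, 33.9086 ms; sum = 171.907 ms.
Processing at 4 router(s): 4 × 2.8 ms = 11.2 ms.
End-to-end = 183 ms.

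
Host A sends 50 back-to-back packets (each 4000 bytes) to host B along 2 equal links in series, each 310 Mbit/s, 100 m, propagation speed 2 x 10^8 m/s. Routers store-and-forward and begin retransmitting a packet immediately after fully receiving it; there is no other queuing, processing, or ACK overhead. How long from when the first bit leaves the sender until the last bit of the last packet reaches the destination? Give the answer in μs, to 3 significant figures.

Per-hop transmission t_tx = L/R = 32000/310000000 = 103.226 μs.
Per-hop propagation t_prop = 100/200000000 = 0.5 μs.
Pipeline fill: first packet needs 2·t_tx to clear all hops; remaining 49 packets each add one t_tx.
Total = (2+50-1)·t_tx + 2·t_prop = 51·103.226 + 2·0.5 = 5270 μs.

5270 μs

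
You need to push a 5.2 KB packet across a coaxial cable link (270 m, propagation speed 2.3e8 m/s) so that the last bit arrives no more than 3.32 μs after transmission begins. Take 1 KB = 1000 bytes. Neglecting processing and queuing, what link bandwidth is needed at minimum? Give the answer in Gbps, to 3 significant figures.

19.4 Gbps

L = 41600 bits.
Propagation delay = 270 / 2.3e+08 = 1.17391 μs.
Transmission budget = 3.32 − 1.17391 = 2.14609 μs.
R ≥ L / t_tx = 41600 bits / 2.14609e-06 s = 19.4 Gbps.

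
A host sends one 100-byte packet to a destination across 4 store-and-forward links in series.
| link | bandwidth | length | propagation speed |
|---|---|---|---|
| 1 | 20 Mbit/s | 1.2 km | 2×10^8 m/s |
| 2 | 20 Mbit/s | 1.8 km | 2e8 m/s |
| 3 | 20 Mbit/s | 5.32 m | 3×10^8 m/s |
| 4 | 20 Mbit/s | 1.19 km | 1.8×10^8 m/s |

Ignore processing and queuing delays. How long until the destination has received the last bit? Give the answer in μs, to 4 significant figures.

L = 100 × 8 = 800 bits.
Transmission delay per hop = L/R = 800/20000000 = 40 μs; 4 hops → 160 μs.
Propagation delays (d/s per hop): 6, 9, 0.0177333, 6.61111 μs; sum = 21.6288 μs.
End-to-end = 181.6 μs.

181.6 μs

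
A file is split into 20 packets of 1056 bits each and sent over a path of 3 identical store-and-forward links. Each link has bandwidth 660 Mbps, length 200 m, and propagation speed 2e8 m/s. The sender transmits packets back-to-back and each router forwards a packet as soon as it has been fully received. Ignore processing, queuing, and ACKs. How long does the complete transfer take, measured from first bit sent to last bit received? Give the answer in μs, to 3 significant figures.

38.2 μs

Per-hop transmission t_tx = L/R = 1056/660000000 = 1.6 μs.
Per-hop propagation t_prop = 200/200000000 = 1 μs.
Pipeline fill: first packet needs 3·t_tx to clear all hops; remaining 19 packets each add one t_tx.
Total = (3+20-1)·t_tx + 3·t_prop = 22·1.6 + 3·1 = 38.2 μs.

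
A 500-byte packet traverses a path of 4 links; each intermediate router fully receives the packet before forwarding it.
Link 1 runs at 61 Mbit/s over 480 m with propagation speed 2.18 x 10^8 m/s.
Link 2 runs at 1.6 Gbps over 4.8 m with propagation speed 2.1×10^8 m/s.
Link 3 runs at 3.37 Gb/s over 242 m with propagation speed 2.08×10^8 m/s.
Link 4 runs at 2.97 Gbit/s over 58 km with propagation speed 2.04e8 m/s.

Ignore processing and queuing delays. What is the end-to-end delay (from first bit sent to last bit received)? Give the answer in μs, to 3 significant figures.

358 μs

L = 500 × 8 = 4000 bits.
Transmission delays (L/R per hop): 65.5738, 2.5, 1.18694, 1.3468 μs; sum = 70.6075 μs.
Propagation delays (d/s per hop): 2.20183, 0.0228571, 1.16346, 284.314 μs; sum = 287.702 μs.
End-to-end = 358 μs.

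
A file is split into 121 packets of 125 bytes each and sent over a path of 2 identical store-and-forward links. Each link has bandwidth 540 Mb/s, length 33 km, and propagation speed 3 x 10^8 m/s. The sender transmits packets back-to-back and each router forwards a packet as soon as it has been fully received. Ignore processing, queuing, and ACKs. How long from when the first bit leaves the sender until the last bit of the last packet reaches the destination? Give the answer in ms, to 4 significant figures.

Per-hop transmission t_tx = L/R = 1000/540000000 = 0.00185185 ms.
Per-hop propagation t_prop = 33000/300000000 = 0.11 ms.
Pipeline fill: first packet needs 2·t_tx to clear all hops; remaining 120 packets each add one t_tx.
Total = (2+121-1)·t_tx + 2·t_prop = 122·0.00185185 + 2·0.11 = 0.4459 ms.

0.4459 ms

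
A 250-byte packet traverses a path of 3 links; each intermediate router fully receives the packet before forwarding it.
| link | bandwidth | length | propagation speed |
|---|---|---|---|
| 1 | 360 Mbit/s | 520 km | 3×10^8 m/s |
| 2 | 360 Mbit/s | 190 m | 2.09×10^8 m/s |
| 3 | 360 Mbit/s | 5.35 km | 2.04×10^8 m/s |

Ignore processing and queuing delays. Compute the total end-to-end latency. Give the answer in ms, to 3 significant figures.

1.78 ms

L = 250 × 8 = 2000 bits.
Transmission delay per hop = L/R = 2000/360000000 = 0.00555556 ms; 3 hops → 0.0166667 ms.
Propagation delays (d/s per hop): 1.73333, 0.000909091, 0.0262255 ms; sum = 1.76047 ms.
End-to-end = 1.78 ms.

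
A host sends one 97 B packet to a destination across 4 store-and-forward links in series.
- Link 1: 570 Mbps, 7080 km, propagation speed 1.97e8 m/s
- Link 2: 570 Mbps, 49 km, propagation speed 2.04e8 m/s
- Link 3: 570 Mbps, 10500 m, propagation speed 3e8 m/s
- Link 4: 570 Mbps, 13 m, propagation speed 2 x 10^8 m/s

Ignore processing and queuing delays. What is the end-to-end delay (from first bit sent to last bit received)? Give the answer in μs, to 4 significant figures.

L = 97 × 8 = 776 bits.
Transmission delay per hop = L/R = 776/570000000 = 1.3614 μs; 4 hops → 5.44561 μs.
Propagation delays (d/s per hop): 35939.1, 240.196, 35, 0.065 μs; sum = 36214.3 μs.
End-to-end = 36220 μs.

36220 μs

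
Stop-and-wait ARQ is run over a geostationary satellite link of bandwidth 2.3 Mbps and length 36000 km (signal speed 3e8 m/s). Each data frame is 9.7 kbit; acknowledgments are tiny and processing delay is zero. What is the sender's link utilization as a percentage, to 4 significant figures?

1.727 %

t_tx = L/R = 9700/2300000 = 0.00421739 s.
t_prop = 36000000/300000000 = 0.12 s; RTT = 0.24 s.
Cycle = t_tx + RTT = 0.244217 s.
Utilization = t_tx / cycle = 0.00421739/0.244217 = 1.727 %.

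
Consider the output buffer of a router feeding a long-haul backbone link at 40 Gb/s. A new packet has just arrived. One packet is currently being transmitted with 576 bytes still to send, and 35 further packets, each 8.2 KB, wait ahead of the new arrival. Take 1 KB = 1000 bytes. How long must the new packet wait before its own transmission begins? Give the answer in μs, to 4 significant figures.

Each queued packet: L/R = 65600/40000000000 = 1.64 μs.
35 queued → 57.4 μs.
Plus remaining 4608 bits of current packet: 0.1152 μs.
Queuing delay = 57.52 μs.

57.52 μs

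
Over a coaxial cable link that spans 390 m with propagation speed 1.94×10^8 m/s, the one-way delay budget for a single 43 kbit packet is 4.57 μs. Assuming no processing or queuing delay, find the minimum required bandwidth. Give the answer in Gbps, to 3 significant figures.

16.8 Gbps

Propagation delay = 390 / 194000000 = 2.01031 μs.
Transmission budget = 4.57 − 2.01031 = 2.55969 μs.
R ≥ L / t_tx = 43000 bits / 2.55969e-06 s = 16.8 Gbps.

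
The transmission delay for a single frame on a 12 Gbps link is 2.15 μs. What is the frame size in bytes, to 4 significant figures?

3225 bytes

L = R × t_tx = 12000000000 b/s × 2.15e-06 s = 25800 bits.
In bytes: 25800 / 8 = 3225 bytes.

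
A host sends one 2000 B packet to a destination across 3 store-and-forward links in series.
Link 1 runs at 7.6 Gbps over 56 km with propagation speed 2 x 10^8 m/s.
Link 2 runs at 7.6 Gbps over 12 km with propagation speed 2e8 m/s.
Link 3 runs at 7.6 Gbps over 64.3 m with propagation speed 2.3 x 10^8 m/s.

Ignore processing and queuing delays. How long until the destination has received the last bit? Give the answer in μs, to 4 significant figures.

L = 2000 × 8 = 16000 bits.
Transmission delay per hop = L/R = 16000/7600000000 = 2.10526 μs; 3 hops → 6.31579 μs.
Propagation delays (d/s per hop): 280, 60, 0.279565 μs; sum = 340.28 μs.
End-to-end = 346.6 μs.

346.6 μs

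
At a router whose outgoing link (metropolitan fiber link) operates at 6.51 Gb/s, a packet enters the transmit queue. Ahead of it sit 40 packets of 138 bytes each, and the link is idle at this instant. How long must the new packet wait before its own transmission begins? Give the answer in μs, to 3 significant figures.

6.78 μs

Each queued packet: L/R = 1104/6510000000 = 0.169585 μs.
40 queued → 6.78341 μs.
Queuing delay = 6.78 μs.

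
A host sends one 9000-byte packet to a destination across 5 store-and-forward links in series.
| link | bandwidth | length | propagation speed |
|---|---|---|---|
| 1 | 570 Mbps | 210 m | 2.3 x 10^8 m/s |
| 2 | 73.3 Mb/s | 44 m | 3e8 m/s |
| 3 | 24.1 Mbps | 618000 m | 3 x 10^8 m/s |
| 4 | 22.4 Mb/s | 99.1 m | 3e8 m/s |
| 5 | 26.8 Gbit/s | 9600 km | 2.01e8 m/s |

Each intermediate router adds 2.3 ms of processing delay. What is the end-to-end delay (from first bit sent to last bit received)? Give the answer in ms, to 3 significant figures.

L = 9000 × 8 = 72000 bits.
Transmission delays (L/R per hop): 0.126316, 0.982265, 2.98755, 3.21429, 0.00268657 ms; sum = 7.3131 ms.
Propagation delays (d/s per hop): 0.000913043, 0.000146667, 2.06, 0.000330333, 47.7612 ms; sum = 49.8226 ms.
Processing at 4 router(s): 4 × 2.3 ms = 9.2 ms.
End-to-end = 66.3 ms.

66.3 ms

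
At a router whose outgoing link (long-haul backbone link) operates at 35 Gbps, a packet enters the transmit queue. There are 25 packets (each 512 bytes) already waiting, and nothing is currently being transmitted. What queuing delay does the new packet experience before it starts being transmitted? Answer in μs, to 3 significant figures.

2.93 μs

Each queued packet: L/R = 4096/35000000000 = 0.117029 μs.
25 queued → 2.92571 μs.
Queuing delay = 2.93 μs.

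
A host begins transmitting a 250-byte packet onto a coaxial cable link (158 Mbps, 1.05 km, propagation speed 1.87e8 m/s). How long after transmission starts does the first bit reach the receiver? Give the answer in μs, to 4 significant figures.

First bit experiences only propagation delay: d/s = 1050/187000000 = 5.615 μs.

5.615 μs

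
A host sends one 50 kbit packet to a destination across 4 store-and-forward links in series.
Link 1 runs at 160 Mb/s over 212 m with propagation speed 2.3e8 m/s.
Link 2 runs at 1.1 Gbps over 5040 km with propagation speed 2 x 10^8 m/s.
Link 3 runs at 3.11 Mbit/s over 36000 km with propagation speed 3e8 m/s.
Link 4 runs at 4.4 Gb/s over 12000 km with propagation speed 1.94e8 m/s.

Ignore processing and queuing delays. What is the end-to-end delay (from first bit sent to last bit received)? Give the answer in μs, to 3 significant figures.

224000 μs

L = 50000 bits.
Transmission delays (L/R per hop): 312.5, 45.4545, 16077.2, 11.3636 μs; sum = 16446.5 μs.
Propagation delays (d/s per hop): 0.921739, 25200, 120000, 61855.7 μs; sum = 207057 μs.
End-to-end = 224000 μs.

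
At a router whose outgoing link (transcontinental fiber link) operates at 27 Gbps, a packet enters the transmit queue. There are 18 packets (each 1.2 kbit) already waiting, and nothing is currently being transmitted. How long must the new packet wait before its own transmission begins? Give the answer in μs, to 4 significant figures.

Each queued packet: L/R = 1200/27000000000 = 0.0444444 μs.
18 queued → 0.8 μs.
Queuing delay = 0.8000 μs.

0.8000 μs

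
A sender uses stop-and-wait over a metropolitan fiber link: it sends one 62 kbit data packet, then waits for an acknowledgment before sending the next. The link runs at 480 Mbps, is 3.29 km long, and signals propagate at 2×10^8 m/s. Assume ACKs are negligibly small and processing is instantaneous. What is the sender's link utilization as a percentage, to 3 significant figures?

79.7 %

t_tx = L/R = 62000/480000000 = 0.000129167 s.
t_prop = 3290/200000000 = 1.645e-05 s; RTT = 3.29e-05 s.
Cycle = t_tx + RTT = 0.000162067 s.
Utilization = t_tx / cycle = 0.000129167/0.000162067 = 79.7 %.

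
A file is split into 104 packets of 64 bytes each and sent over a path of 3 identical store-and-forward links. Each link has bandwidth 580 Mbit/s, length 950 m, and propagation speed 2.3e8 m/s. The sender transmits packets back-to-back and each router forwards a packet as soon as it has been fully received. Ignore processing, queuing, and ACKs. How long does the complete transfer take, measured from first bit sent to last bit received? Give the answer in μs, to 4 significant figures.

Per-hop transmission t_tx = L/R = 512/580000000 = 0.882759 μs.
Per-hop propagation t_prop = 950/2.3e+08 = 4.13043 μs.
Pipeline fill: first packet needs 3·t_tx to clear all hops; remaining 103 packets each add one t_tx.
Total = (3+104-1)·t_tx + 3·t_prop = 106·0.882759 + 3·4.13043 = 106.0 μs.

106.0 μs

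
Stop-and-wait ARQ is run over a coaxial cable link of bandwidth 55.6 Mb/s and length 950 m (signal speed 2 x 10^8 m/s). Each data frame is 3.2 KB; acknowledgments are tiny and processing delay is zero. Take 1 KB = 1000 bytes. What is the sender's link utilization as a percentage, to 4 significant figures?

97.98 %

t_tx = L/R = 25600/55600000 = 0.000460432 s.
t_prop = 950/200000000 = 4.75e-06 s; RTT = 9.5e-06 s.
Cycle = t_tx + RTT = 0.000469932 s.
Utilization = t_tx / cycle = 0.000460432/0.000469932 = 97.98 %.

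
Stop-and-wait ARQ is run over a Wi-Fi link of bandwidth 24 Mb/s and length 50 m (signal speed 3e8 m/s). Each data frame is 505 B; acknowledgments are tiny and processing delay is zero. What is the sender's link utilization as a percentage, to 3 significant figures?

t_tx = L/R = 4040/24000000 = 0.000168333 s.
t_prop = 50/300000000 = 1.66667e-07 s; RTT = 3.33333e-07 s.
Cycle = t_tx + RTT = 0.000168667 s.
Utilization = t_tx / cycle = 0.000168333/0.000168667 = 99.8 %.

99.8 %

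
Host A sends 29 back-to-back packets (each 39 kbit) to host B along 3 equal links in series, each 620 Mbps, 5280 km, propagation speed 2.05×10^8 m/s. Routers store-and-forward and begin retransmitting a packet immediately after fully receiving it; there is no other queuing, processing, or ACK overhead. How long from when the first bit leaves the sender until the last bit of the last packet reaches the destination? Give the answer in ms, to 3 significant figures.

79.2 ms

Per-hop transmission t_tx = L/R = 39000/620000000 = 0.0629032 ms.
Per-hop propagation t_prop = 5280000/2.05e+08 = 25.7561 ms.
Pipeline fill: first packet needs 3·t_tx to clear all hops; remaining 28 packets each add one t_tx.
Total = (3+29-1)·t_tx + 3·t_prop = 31·0.0629032 + 3·25.7561 = 79.2 ms.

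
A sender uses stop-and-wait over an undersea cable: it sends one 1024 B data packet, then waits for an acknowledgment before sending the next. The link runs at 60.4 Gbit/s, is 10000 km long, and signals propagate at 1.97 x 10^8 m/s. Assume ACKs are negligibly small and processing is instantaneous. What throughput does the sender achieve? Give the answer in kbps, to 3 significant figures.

t_tx = L/R = 8192/60400000000 = 1.35629e-07 s.
t_prop = 10000000/197000000 = 0.0507614 s; RTT = 0.101523 s.
Cycle = t_tx + RTT = 0.101523 s.
Throughput = L / cycle = 8192 / 0.101523 = 80.7 kbps.

80.7 kbps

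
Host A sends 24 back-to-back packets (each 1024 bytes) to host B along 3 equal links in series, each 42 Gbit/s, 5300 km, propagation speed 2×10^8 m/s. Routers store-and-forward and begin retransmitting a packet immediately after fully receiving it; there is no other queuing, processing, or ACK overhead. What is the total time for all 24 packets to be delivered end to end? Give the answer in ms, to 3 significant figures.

79.5 ms

Per-hop transmission t_tx = L/R = 8192/42000000000 = 0.000195048 ms.
Per-hop propagation t_prop = 5300000/200000000 = 26.5 ms.
Pipeline fill: first packet needs 3·t_tx to clear all hops; remaining 23 packets each add one t_tx.
Total = (3+24-1)·t_tx + 3·t_prop = 26·0.000195048 + 3·26.5 = 79.5 ms.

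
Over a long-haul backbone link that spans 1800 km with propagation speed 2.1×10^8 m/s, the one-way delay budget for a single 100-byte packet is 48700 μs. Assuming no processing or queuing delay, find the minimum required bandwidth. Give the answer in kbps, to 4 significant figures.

19.94 kbps

L = 800 bits.
Propagation delay = 1800000 / 210000000 = 8571.43 μs.
Transmission budget = 48700 − 8571.43 = 40128.6 μs.
R ≥ L / t_tx = 800 bits / 0.0401286 s = 19.94 kbps.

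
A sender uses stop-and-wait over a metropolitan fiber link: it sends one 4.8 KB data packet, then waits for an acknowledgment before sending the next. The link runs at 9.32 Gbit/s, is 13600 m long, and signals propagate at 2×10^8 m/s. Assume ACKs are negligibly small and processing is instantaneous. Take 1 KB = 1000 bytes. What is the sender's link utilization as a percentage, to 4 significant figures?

2.940 %

t_tx = L/R = 38400/9320000000 = 4.12017e-06 s.
t_prop = 13600/200000000 = 6.8e-05 s; RTT = 0.000136 s.
Cycle = t_tx + RTT = 0.00014012 s.
Utilization = t_tx / cycle = 4.12017e-06/0.00014012 = 2.940 %.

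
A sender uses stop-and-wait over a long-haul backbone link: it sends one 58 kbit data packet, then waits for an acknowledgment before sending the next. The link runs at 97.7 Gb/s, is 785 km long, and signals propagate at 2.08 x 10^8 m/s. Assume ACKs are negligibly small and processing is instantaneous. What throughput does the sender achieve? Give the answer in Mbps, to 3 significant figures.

7.68 Mbps

t_tx = L/R = 58000/97700000000 = 5.93654e-07 s.
t_prop = 785000/208000000 = 0.00377404 s; RTT = 0.00754808 s.
Cycle = t_tx + RTT = 0.00754867 s.
Throughput = L / cycle = 58000 / 0.00754867 = 7.68 Mbps.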